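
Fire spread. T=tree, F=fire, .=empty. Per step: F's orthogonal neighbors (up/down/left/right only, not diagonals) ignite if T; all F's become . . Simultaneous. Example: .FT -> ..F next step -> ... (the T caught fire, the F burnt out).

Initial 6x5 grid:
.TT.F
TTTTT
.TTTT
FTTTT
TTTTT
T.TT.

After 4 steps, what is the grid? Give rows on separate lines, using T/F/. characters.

Step 1: 3 trees catch fire, 2 burn out
  .TT..
  TTTTF
  .TTTT
  .FTTT
  FTTTT
  T.TT.
Step 2: 6 trees catch fire, 3 burn out
  .TT..
  TTTF.
  .FTTF
  ..FTT
  .FTTT
  F.TT.
Step 3: 7 trees catch fire, 6 burn out
  .TT..
  TFF..
  ..FF.
  ...FF
  ..FTT
  ..TT.
Step 4: 6 trees catch fire, 7 burn out
  .FF..
  F....
  .....
  .....
  ...FF
  ..FT.

.FF..
F....
.....
.....
...FF
..FT.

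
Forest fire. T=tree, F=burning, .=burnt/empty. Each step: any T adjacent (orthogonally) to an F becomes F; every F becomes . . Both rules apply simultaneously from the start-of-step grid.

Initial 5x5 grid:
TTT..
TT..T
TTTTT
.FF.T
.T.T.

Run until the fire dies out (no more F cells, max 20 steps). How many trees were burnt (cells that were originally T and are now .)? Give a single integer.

Step 1: +3 fires, +2 burnt (F count now 3)
Step 2: +3 fires, +3 burnt (F count now 3)
Step 3: +3 fires, +3 burnt (F count now 3)
Step 4: +4 fires, +3 burnt (F count now 4)
Step 5: +0 fires, +4 burnt (F count now 0)
Fire out after step 5
Initially T: 14, now '.': 24
Total burnt (originally-T cells now '.'): 13

Answer: 13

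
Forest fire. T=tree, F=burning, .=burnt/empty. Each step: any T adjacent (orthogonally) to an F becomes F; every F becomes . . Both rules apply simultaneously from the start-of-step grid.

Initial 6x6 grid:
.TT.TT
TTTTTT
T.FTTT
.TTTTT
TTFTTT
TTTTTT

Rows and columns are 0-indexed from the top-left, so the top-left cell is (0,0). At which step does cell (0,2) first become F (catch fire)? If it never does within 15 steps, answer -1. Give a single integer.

Step 1: cell (0,2)='T' (+6 fires, +2 burnt)
Step 2: cell (0,2)='F' (+10 fires, +6 burnt)
  -> target ignites at step 2
Step 3: cell (0,2)='.' (+8 fires, +10 burnt)
Step 4: cell (0,2)='.' (+5 fires, +8 burnt)
Step 5: cell (0,2)='.' (+1 fires, +5 burnt)
Step 6: cell (0,2)='.' (+0 fires, +1 burnt)
  fire out at step 6

2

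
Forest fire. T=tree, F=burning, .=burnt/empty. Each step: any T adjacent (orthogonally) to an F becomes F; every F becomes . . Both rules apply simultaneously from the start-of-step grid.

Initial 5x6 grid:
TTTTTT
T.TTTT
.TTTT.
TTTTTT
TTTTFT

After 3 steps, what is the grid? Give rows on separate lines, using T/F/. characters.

Step 1: 3 trees catch fire, 1 burn out
  TTTTTT
  T.TTTT
  .TTTT.
  TTTTFT
  TTTF.F
Step 2: 4 trees catch fire, 3 burn out
  TTTTTT
  T.TTTT
  .TTTF.
  TTTF.F
  TTF...
Step 3: 4 trees catch fire, 4 burn out
  TTTTTT
  T.TTFT
  .TTF..
  TTF...
  TF....

TTTTTT
T.TTFT
.TTF..
TTF...
TF....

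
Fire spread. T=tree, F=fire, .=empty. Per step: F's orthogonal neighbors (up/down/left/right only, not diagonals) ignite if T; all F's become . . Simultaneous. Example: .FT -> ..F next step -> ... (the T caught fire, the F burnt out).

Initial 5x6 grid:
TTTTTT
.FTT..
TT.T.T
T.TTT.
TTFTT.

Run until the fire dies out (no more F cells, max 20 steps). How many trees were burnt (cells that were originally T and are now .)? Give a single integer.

Step 1: +6 fires, +2 burnt (F count now 6)
Step 2: +7 fires, +6 burnt (F count now 7)
Step 3: +4 fires, +7 burnt (F count now 4)
Step 4: +1 fires, +4 burnt (F count now 1)
Step 5: +1 fires, +1 burnt (F count now 1)
Step 6: +0 fires, +1 burnt (F count now 0)
Fire out after step 6
Initially T: 20, now '.': 29
Total burnt (originally-T cells now '.'): 19

Answer: 19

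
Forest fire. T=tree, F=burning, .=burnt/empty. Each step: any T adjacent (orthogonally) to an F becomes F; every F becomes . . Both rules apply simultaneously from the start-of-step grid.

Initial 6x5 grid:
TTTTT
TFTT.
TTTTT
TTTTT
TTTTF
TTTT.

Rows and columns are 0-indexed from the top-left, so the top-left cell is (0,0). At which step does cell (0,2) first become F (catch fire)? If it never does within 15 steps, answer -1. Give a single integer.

Step 1: cell (0,2)='T' (+6 fires, +2 burnt)
Step 2: cell (0,2)='F' (+10 fires, +6 burnt)
  -> target ignites at step 2
Step 3: cell (0,2)='.' (+6 fires, +10 burnt)
Step 4: cell (0,2)='.' (+3 fires, +6 burnt)
Step 5: cell (0,2)='.' (+1 fires, +3 burnt)
Step 6: cell (0,2)='.' (+0 fires, +1 burnt)
  fire out at step 6

2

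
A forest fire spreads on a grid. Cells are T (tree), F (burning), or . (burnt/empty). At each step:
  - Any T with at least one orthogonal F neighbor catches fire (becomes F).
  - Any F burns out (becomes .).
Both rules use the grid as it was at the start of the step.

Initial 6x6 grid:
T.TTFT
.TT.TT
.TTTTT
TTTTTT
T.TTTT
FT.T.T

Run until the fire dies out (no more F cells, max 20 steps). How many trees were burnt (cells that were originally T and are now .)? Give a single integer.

Step 1: +5 fires, +2 burnt (F count now 5)
Step 2: +4 fires, +5 burnt (F count now 4)
Step 3: +5 fires, +4 burnt (F count now 5)
Step 4: +7 fires, +5 burnt (F count now 7)
Step 5: +3 fires, +7 burnt (F count now 3)
Step 6: +2 fires, +3 burnt (F count now 2)
Step 7: +0 fires, +2 burnt (F count now 0)
Fire out after step 7
Initially T: 27, now '.': 35
Total burnt (originally-T cells now '.'): 26

Answer: 26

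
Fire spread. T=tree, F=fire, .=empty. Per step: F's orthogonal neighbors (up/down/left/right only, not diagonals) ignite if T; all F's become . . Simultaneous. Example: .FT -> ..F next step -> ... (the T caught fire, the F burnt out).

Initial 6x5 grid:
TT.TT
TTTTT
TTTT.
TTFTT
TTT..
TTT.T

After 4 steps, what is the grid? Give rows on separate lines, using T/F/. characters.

Step 1: 4 trees catch fire, 1 burn out
  TT.TT
  TTTTT
  TTFT.
  TF.FT
  TTF..
  TTT.T
Step 2: 7 trees catch fire, 4 burn out
  TT.TT
  TTFTT
  TF.F.
  F...F
  TF...
  TTF.T
Step 3: 5 trees catch fire, 7 burn out
  TT.TT
  TF.FT
  F....
  .....
  F....
  TF..T
Step 4: 5 trees catch fire, 5 burn out
  TF.FT
  F...F
  .....
  .....
  .....
  F...T

TF.FT
F...F
.....
.....
.....
F...T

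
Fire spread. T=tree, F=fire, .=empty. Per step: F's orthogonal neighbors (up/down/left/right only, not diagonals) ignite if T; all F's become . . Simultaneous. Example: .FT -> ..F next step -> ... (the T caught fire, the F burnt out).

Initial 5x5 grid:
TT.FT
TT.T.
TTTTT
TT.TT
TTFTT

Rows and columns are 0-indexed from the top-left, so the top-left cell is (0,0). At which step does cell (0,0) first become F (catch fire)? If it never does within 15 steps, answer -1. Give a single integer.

Step 1: cell (0,0)='T' (+4 fires, +2 burnt)
Step 2: cell (0,0)='T' (+5 fires, +4 burnt)
Step 3: cell (0,0)='T' (+5 fires, +5 burnt)
Step 4: cell (0,0)='T' (+2 fires, +5 burnt)
Step 5: cell (0,0)='T' (+2 fires, +2 burnt)
Step 6: cell (0,0)='F' (+1 fires, +2 burnt)
  -> target ignites at step 6
Step 7: cell (0,0)='.' (+0 fires, +1 burnt)
  fire out at step 7

6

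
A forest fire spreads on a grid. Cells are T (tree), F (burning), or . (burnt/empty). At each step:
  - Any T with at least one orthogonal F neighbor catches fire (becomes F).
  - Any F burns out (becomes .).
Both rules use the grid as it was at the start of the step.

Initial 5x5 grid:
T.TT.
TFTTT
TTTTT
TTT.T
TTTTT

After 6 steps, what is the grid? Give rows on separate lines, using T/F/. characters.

Step 1: 3 trees catch fire, 1 burn out
  T.TT.
  F.FTT
  TFTTT
  TTT.T
  TTTTT
Step 2: 6 trees catch fire, 3 burn out
  F.FT.
  ...FT
  F.FTT
  TFT.T
  TTTTT
Step 3: 6 trees catch fire, 6 burn out
  ...F.
  ....F
  ...FT
  F.F.T
  TFTTT
Step 4: 3 trees catch fire, 6 burn out
  .....
  .....
  ....F
  ....T
  F.FTT
Step 5: 2 trees catch fire, 3 burn out
  .....
  .....
  .....
  ....F
  ...FT
Step 6: 1 trees catch fire, 2 burn out
  .....
  .....
  .....
  .....
  ....F

.....
.....
.....
.....
....F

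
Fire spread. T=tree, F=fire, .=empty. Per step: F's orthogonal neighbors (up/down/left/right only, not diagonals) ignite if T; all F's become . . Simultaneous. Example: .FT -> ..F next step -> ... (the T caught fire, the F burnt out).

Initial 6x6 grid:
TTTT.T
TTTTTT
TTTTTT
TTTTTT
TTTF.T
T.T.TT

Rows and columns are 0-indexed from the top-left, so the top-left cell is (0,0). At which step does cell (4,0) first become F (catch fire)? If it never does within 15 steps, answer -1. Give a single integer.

Step 1: cell (4,0)='T' (+2 fires, +1 burnt)
Step 2: cell (4,0)='T' (+5 fires, +2 burnt)
Step 3: cell (4,0)='F' (+6 fires, +5 burnt)
  -> target ignites at step 3
Step 4: cell (4,0)='.' (+8 fires, +6 burnt)
Step 5: cell (4,0)='.' (+5 fires, +8 burnt)
Step 6: cell (4,0)='.' (+4 fires, +5 burnt)
Step 7: cell (4,0)='.' (+1 fires, +4 burnt)
Step 8: cell (4,0)='.' (+0 fires, +1 burnt)
  fire out at step 8

3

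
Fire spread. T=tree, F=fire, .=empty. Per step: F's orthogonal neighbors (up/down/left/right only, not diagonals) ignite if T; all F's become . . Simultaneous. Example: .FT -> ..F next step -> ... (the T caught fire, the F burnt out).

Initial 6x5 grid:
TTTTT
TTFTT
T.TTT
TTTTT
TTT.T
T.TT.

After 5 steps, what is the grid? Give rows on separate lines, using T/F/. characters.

Step 1: 4 trees catch fire, 1 burn out
  TTFTT
  TF.FT
  T.FTT
  TTTTT
  TTT.T
  T.TT.
Step 2: 6 trees catch fire, 4 burn out
  TF.FT
  F...F
  T..FT
  TTFTT
  TTT.T
  T.TT.
Step 3: 7 trees catch fire, 6 burn out
  F...F
  .....
  F...F
  TF.FT
  TTF.T
  T.TT.
Step 4: 4 trees catch fire, 7 burn out
  .....
  .....
  .....
  F...F
  TF..T
  T.FT.
Step 5: 3 trees catch fire, 4 burn out
  .....
  .....
  .....
  .....
  F...F
  T..F.

.....
.....
.....
.....
F...F
T..F.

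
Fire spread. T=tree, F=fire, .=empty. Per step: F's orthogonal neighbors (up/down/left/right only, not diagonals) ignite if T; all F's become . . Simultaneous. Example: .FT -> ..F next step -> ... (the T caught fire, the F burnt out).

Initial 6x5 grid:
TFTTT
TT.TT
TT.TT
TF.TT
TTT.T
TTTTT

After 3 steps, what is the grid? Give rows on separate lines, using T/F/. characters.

Step 1: 6 trees catch fire, 2 burn out
  F.FTT
  TF.TT
  TF.TT
  F..TT
  TFT.T
  TTTTT
Step 2: 6 trees catch fire, 6 burn out
  ...FT
  F..TT
  F..TT
  ...TT
  F.F.T
  TFTTT
Step 3: 4 trees catch fire, 6 burn out
  ....F
  ...FT
  ...TT
  ...TT
  ....T
  F.FTT

....F
...FT
...TT
...TT
....T
F.FTT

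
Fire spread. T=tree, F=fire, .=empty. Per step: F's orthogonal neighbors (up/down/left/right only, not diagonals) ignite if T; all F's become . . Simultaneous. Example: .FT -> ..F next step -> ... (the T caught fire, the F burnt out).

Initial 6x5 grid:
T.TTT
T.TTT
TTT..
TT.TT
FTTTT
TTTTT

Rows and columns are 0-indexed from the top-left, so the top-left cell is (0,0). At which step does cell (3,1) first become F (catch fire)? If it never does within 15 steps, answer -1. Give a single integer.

Step 1: cell (3,1)='T' (+3 fires, +1 burnt)
Step 2: cell (3,1)='F' (+4 fires, +3 burnt)
  -> target ignites at step 2
Step 3: cell (3,1)='.' (+4 fires, +4 burnt)
Step 4: cell (3,1)='.' (+5 fires, +4 burnt)
Step 5: cell (3,1)='.' (+3 fires, +5 burnt)
Step 6: cell (3,1)='.' (+2 fires, +3 burnt)
Step 7: cell (3,1)='.' (+2 fires, +2 burnt)
Step 8: cell (3,1)='.' (+1 fires, +2 burnt)
Step 9: cell (3,1)='.' (+0 fires, +1 burnt)
  fire out at step 9

2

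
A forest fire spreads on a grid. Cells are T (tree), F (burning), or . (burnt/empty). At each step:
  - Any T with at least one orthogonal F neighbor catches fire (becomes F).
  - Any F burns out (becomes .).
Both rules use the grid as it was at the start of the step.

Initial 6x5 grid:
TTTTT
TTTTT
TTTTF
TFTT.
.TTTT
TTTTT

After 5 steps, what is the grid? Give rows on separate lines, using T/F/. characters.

Step 1: 6 trees catch fire, 2 burn out
  TTTTT
  TTTTF
  TFTF.
  F.FT.
  .FTTT
  TTTTT
Step 2: 8 trees catch fire, 6 burn out
  TTTTF
  TFTF.
  F.F..
  ...F.
  ..FTT
  TFTTT
Step 3: 7 trees catch fire, 8 burn out
  TFTF.
  F.F..
  .....
  .....
  ...FT
  F.FTT
Step 4: 4 trees catch fire, 7 burn out
  F.F..
  .....
  .....
  .....
  ....F
  ...FT
Step 5: 1 trees catch fire, 4 burn out
  .....
  .....
  .....
  .....
  .....
  ....F

.....
.....
.....
.....
.....
....F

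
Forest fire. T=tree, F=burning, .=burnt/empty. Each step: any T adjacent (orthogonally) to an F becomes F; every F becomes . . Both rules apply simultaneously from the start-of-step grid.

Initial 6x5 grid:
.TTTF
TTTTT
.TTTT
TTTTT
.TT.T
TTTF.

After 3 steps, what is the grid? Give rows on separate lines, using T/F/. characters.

Step 1: 3 trees catch fire, 2 burn out
  .TTF.
  TTTTF
  .TTTT
  TTTTT
  .TT.T
  TTF..
Step 2: 5 trees catch fire, 3 burn out
  .TF..
  TTTF.
  .TTTF
  TTTTT
  .TF.T
  TF...
Step 3: 7 trees catch fire, 5 burn out
  .F...
  TTF..
  .TTF.
  TTFTF
  .F..T
  F....

.F...
TTF..
.TTF.
TTFTF
.F..T
F....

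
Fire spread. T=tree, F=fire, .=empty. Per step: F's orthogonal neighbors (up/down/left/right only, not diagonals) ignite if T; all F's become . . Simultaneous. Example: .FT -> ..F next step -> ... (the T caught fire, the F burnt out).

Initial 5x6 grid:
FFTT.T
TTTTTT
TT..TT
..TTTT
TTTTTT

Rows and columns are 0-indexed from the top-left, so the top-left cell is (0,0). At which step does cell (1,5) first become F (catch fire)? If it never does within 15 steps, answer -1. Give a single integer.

Step 1: cell (1,5)='T' (+3 fires, +2 burnt)
Step 2: cell (1,5)='T' (+4 fires, +3 burnt)
Step 3: cell (1,5)='T' (+1 fires, +4 burnt)
Step 4: cell (1,5)='T' (+1 fires, +1 burnt)
Step 5: cell (1,5)='F' (+2 fires, +1 burnt)
  -> target ignites at step 5
Step 6: cell (1,5)='.' (+3 fires, +2 burnt)
Step 7: cell (1,5)='.' (+3 fires, +3 burnt)
Step 8: cell (1,5)='.' (+3 fires, +3 burnt)
Step 9: cell (1,5)='.' (+1 fires, +3 burnt)
Step 10: cell (1,5)='.' (+1 fires, +1 burnt)
Step 11: cell (1,5)='.' (+1 fires, +1 burnt)
Step 12: cell (1,5)='.' (+0 fires, +1 burnt)
  fire out at step 12

5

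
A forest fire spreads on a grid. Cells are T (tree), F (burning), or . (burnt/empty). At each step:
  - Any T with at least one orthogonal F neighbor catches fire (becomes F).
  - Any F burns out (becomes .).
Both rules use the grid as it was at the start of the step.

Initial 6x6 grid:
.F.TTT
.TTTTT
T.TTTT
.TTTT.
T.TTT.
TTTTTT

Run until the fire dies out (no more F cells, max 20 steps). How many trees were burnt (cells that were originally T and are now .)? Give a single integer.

Answer: 26

Derivation:
Step 1: +1 fires, +1 burnt (F count now 1)
Step 2: +1 fires, +1 burnt (F count now 1)
Step 3: +2 fires, +1 burnt (F count now 2)
Step 4: +4 fires, +2 burnt (F count now 4)
Step 5: +6 fires, +4 burnt (F count now 6)
Step 6: +5 fires, +6 burnt (F count now 5)
Step 7: +3 fires, +5 burnt (F count now 3)
Step 8: +2 fires, +3 burnt (F count now 2)
Step 9: +2 fires, +2 burnt (F count now 2)
Step 10: +0 fires, +2 burnt (F count now 0)
Fire out after step 10
Initially T: 27, now '.': 35
Total burnt (originally-T cells now '.'): 26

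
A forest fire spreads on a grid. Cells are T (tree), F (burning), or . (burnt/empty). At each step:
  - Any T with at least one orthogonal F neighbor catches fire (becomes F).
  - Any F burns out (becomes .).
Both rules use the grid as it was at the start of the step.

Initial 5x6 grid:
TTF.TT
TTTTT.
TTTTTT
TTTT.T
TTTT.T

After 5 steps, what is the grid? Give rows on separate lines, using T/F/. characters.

Step 1: 2 trees catch fire, 1 burn out
  TF..TT
  TTFTT.
  TTTTTT
  TTTT.T
  TTTT.T
Step 2: 4 trees catch fire, 2 burn out
  F...TT
  TF.FT.
  TTFTTT
  TTTT.T
  TTTT.T
Step 3: 5 trees catch fire, 4 burn out
  ....TT
  F...F.
  TF.FTT
  TTFT.T
  TTTT.T
Step 4: 6 trees catch fire, 5 burn out
  ....FT
  ......
  F...FT
  TF.F.T
  TTFT.T
Step 5: 5 trees catch fire, 6 burn out
  .....F
  ......
  .....F
  F....T
  TF.F.T

.....F
......
.....F
F....T
TF.F.T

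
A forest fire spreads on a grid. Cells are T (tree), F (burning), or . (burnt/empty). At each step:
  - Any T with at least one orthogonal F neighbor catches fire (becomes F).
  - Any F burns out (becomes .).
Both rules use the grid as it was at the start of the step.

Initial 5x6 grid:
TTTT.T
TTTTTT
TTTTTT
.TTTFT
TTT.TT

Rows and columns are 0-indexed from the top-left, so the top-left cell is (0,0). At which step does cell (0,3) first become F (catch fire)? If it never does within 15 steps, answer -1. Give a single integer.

Step 1: cell (0,3)='T' (+4 fires, +1 burnt)
Step 2: cell (0,3)='T' (+5 fires, +4 burnt)
Step 3: cell (0,3)='T' (+5 fires, +5 burnt)
Step 4: cell (0,3)='F' (+5 fires, +5 burnt)
  -> target ignites at step 4
Step 5: cell (0,3)='.' (+4 fires, +5 burnt)
Step 6: cell (0,3)='.' (+2 fires, +4 burnt)
Step 7: cell (0,3)='.' (+1 fires, +2 burnt)
Step 8: cell (0,3)='.' (+0 fires, +1 burnt)
  fire out at step 8

4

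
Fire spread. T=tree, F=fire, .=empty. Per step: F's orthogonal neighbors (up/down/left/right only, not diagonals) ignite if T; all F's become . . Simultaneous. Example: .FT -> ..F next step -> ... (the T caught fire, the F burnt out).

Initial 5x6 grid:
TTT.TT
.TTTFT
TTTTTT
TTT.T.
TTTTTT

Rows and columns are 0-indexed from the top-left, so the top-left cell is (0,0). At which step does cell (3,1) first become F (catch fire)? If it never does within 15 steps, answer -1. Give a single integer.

Step 1: cell (3,1)='T' (+4 fires, +1 burnt)
Step 2: cell (3,1)='T' (+5 fires, +4 burnt)
Step 3: cell (3,1)='T' (+4 fires, +5 burnt)
Step 4: cell (3,1)='T' (+5 fires, +4 burnt)
Step 5: cell (3,1)='F' (+4 fires, +5 burnt)
  -> target ignites at step 5
Step 6: cell (3,1)='.' (+2 fires, +4 burnt)
Step 7: cell (3,1)='.' (+1 fires, +2 burnt)
Step 8: cell (3,1)='.' (+0 fires, +1 burnt)
  fire out at step 8

5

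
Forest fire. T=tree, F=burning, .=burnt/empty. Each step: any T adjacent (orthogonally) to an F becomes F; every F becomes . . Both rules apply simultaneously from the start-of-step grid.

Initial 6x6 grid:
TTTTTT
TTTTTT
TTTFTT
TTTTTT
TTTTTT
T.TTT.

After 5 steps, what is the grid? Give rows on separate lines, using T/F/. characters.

Step 1: 4 trees catch fire, 1 burn out
  TTTTTT
  TTTFTT
  TTF.FT
  TTTFTT
  TTTTTT
  T.TTT.
Step 2: 8 trees catch fire, 4 burn out
  TTTFTT
  TTF.FT
  TF...F
  TTF.FT
  TTTFTT
  T.TTT.
Step 3: 10 trees catch fire, 8 burn out
  TTF.FT
  TF...F
  F.....
  TF...F
  TTF.FT
  T.TFT.
Step 4: 8 trees catch fire, 10 burn out
  TF...F
  F.....
  ......
  F.....
  TF...F
  T.F.F.
Step 5: 2 trees catch fire, 8 burn out
  F.....
  ......
  ......
  ......
  F.....
  T.....

F.....
......
......
......
F.....
T.....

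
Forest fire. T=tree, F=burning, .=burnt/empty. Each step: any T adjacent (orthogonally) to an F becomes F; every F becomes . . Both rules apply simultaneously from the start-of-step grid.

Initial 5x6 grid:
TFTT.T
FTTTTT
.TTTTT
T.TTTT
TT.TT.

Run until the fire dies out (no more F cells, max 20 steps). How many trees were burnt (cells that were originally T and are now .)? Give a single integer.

Step 1: +3 fires, +2 burnt (F count now 3)
Step 2: +3 fires, +3 burnt (F count now 3)
Step 3: +2 fires, +3 burnt (F count now 2)
Step 4: +3 fires, +2 burnt (F count now 3)
Step 5: +3 fires, +3 burnt (F count now 3)
Step 6: +4 fires, +3 burnt (F count now 4)
Step 7: +2 fires, +4 burnt (F count now 2)
Step 8: +0 fires, +2 burnt (F count now 0)
Fire out after step 8
Initially T: 23, now '.': 27
Total burnt (originally-T cells now '.'): 20

Answer: 20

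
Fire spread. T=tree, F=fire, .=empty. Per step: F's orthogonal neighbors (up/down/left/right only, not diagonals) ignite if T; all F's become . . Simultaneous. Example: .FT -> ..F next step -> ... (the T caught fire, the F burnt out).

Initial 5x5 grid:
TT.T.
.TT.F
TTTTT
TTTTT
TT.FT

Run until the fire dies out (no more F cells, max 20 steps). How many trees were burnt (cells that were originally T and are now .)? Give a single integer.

Answer: 17

Derivation:
Step 1: +3 fires, +2 burnt (F count now 3)
Step 2: +3 fires, +3 burnt (F count now 3)
Step 3: +2 fires, +3 burnt (F count now 2)
Step 4: +4 fires, +2 burnt (F count now 4)
Step 5: +3 fires, +4 burnt (F count now 3)
Step 6: +1 fires, +3 burnt (F count now 1)
Step 7: +1 fires, +1 burnt (F count now 1)
Step 8: +0 fires, +1 burnt (F count now 0)
Fire out after step 8
Initially T: 18, now '.': 24
Total burnt (originally-T cells now '.'): 17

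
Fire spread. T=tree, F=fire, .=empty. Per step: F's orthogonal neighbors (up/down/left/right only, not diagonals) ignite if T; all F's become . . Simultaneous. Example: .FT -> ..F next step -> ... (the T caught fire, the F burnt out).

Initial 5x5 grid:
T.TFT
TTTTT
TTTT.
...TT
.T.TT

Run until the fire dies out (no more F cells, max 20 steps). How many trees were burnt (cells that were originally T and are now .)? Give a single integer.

Step 1: +3 fires, +1 burnt (F count now 3)
Step 2: +3 fires, +3 burnt (F count now 3)
Step 3: +3 fires, +3 burnt (F count now 3)
Step 4: +4 fires, +3 burnt (F count now 4)
Step 5: +3 fires, +4 burnt (F count now 3)
Step 6: +0 fires, +3 burnt (F count now 0)
Fire out after step 6
Initially T: 17, now '.': 24
Total burnt (originally-T cells now '.'): 16

Answer: 16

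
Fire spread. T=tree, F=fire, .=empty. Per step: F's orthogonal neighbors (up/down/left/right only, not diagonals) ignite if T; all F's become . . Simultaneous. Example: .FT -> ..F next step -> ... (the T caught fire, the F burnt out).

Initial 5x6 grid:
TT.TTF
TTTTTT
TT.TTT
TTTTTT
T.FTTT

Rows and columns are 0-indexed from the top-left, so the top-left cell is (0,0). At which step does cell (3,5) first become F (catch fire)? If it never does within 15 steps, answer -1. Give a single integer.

Step 1: cell (3,5)='T' (+4 fires, +2 burnt)
Step 2: cell (3,5)='T' (+6 fires, +4 burnt)
Step 3: cell (3,5)='F' (+8 fires, +6 burnt)
  -> target ignites at step 3
Step 4: cell (3,5)='.' (+4 fires, +8 burnt)
Step 5: cell (3,5)='.' (+2 fires, +4 burnt)
Step 6: cell (3,5)='.' (+1 fires, +2 burnt)
Step 7: cell (3,5)='.' (+0 fires, +1 burnt)
  fire out at step 7

3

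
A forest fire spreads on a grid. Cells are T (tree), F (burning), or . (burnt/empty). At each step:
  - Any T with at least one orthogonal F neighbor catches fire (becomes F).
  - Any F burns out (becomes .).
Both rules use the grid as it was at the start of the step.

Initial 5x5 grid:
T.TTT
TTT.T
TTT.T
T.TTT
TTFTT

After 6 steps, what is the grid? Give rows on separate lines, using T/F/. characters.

Step 1: 3 trees catch fire, 1 burn out
  T.TTT
  TTT.T
  TTT.T
  T.FTT
  TF.FT
Step 2: 4 trees catch fire, 3 burn out
  T.TTT
  TTT.T
  TTF.T
  T..FT
  F...F
Step 3: 4 trees catch fire, 4 burn out
  T.TTT
  TTF.T
  TF..T
  F...F
  .....
Step 4: 4 trees catch fire, 4 burn out
  T.FTT
  TF..T
  F...F
  .....
  .....
Step 5: 3 trees catch fire, 4 burn out
  T..FT
  F...F
  .....
  .....
  .....
Step 6: 2 trees catch fire, 3 burn out
  F...F
  .....
  .....
  .....
  .....

F...F
.....
.....
.....
.....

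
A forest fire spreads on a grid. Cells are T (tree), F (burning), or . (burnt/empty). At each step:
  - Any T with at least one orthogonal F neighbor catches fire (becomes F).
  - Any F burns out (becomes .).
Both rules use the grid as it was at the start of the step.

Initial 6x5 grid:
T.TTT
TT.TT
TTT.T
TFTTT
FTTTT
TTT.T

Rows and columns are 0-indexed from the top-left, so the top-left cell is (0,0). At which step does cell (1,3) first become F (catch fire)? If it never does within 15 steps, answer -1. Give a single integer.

Step 1: cell (1,3)='T' (+5 fires, +2 burnt)
Step 2: cell (1,3)='T' (+6 fires, +5 burnt)
Step 3: cell (1,3)='T' (+4 fires, +6 burnt)
Step 4: cell (1,3)='T' (+3 fires, +4 burnt)
Step 5: cell (1,3)='T' (+2 fires, +3 burnt)
Step 6: cell (1,3)='F' (+2 fires, +2 burnt)
  -> target ignites at step 6
Step 7: cell (1,3)='.' (+1 fires, +2 burnt)
Step 8: cell (1,3)='.' (+1 fires, +1 burnt)
Step 9: cell (1,3)='.' (+0 fires, +1 burnt)
  fire out at step 9

6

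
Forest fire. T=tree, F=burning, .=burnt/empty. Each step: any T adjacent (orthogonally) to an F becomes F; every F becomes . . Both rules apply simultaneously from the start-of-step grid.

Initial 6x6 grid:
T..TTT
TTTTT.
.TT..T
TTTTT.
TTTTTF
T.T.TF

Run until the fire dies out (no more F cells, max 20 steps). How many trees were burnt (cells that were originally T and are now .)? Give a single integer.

Answer: 24

Derivation:
Step 1: +2 fires, +2 burnt (F count now 2)
Step 2: +2 fires, +2 burnt (F count now 2)
Step 3: +2 fires, +2 burnt (F count now 2)
Step 4: +3 fires, +2 burnt (F count now 3)
Step 5: +3 fires, +3 burnt (F count now 3)
Step 6: +4 fires, +3 burnt (F count now 4)
Step 7: +2 fires, +4 burnt (F count now 2)
Step 8: +3 fires, +2 burnt (F count now 3)
Step 9: +2 fires, +3 burnt (F count now 2)
Step 10: +1 fires, +2 burnt (F count now 1)
Step 11: +0 fires, +1 burnt (F count now 0)
Fire out after step 11
Initially T: 25, now '.': 35
Total burnt (originally-T cells now '.'): 24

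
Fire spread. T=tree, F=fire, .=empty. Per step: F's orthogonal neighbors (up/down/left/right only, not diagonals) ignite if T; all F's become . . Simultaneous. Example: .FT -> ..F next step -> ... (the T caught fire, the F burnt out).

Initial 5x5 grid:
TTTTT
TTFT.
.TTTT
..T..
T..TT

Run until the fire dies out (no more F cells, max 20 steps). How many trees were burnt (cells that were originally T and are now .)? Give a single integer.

Step 1: +4 fires, +1 burnt (F count now 4)
Step 2: +6 fires, +4 burnt (F count now 6)
Step 3: +3 fires, +6 burnt (F count now 3)
Step 4: +0 fires, +3 burnt (F count now 0)
Fire out after step 4
Initially T: 16, now '.': 22
Total burnt (originally-T cells now '.'): 13

Answer: 13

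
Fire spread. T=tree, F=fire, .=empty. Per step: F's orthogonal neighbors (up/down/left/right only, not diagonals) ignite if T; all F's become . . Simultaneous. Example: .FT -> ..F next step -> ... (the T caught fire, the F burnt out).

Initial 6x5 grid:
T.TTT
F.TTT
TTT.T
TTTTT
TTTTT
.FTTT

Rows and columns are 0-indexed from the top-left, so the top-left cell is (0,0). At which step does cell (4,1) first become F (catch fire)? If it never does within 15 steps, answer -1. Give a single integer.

Step 1: cell (4,1)='F' (+4 fires, +2 burnt)
  -> target ignites at step 1
Step 2: cell (4,1)='.' (+6 fires, +4 burnt)
Step 3: cell (4,1)='.' (+4 fires, +6 burnt)
Step 4: cell (4,1)='.' (+3 fires, +4 burnt)
Step 5: cell (4,1)='.' (+3 fires, +3 burnt)
Step 6: cell (4,1)='.' (+3 fires, +3 burnt)
Step 7: cell (4,1)='.' (+1 fires, +3 burnt)
Step 8: cell (4,1)='.' (+0 fires, +1 burnt)
  fire out at step 8

1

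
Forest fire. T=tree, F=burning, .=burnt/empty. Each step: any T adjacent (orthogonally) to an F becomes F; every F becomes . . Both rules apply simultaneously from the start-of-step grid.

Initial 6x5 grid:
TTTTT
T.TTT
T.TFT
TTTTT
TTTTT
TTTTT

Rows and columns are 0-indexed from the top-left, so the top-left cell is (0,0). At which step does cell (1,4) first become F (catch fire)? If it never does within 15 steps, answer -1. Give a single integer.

Step 1: cell (1,4)='T' (+4 fires, +1 burnt)
Step 2: cell (1,4)='F' (+6 fires, +4 burnt)
  -> target ignites at step 2
Step 3: cell (1,4)='.' (+6 fires, +6 burnt)
Step 4: cell (1,4)='.' (+5 fires, +6 burnt)
Step 5: cell (1,4)='.' (+4 fires, +5 burnt)
Step 6: cell (1,4)='.' (+2 fires, +4 burnt)
Step 7: cell (1,4)='.' (+0 fires, +2 burnt)
  fire out at step 7

2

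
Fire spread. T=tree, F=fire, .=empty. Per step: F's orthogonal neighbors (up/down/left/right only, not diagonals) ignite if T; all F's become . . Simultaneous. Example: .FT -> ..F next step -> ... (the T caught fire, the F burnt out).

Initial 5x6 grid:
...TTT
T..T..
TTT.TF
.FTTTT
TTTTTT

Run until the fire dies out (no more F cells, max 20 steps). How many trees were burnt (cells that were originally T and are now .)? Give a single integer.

Answer: 15

Derivation:
Step 1: +5 fires, +2 burnt (F count now 5)
Step 2: +7 fires, +5 burnt (F count now 7)
Step 3: +3 fires, +7 burnt (F count now 3)
Step 4: +0 fires, +3 burnt (F count now 0)
Fire out after step 4
Initially T: 19, now '.': 26
Total burnt (originally-T cells now '.'): 15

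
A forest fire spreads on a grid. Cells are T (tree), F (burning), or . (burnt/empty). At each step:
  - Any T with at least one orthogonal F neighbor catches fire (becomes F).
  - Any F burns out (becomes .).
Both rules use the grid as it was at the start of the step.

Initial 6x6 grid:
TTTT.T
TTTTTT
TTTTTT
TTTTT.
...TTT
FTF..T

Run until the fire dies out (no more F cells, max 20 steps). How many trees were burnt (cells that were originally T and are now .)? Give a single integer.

Step 1: +1 fires, +2 burnt (F count now 1)
Step 2: +0 fires, +1 burnt (F count now 0)
Fire out after step 2
Initially T: 27, now '.': 10
Total burnt (originally-T cells now '.'): 1

Answer: 1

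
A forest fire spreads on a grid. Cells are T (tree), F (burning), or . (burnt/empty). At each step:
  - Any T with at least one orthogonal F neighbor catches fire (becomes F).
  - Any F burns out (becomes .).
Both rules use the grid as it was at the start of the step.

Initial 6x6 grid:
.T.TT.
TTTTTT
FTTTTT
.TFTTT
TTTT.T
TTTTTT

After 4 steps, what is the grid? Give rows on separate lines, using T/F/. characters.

Step 1: 6 trees catch fire, 2 burn out
  .T.TT.
  FTTTTT
  .FFTTT
  .F.FTT
  TTFT.T
  TTTTTT
Step 2: 7 trees catch fire, 6 burn out
  .T.TT.
  .FFTTT
  ...FTT
  ....FT
  TF.F.T
  TTFTTT
Step 3: 7 trees catch fire, 7 burn out
  .F.TT.
  ...FTT
  ....FT
  .....F
  F....T
  TF.FTT
Step 4: 6 trees catch fire, 7 burn out
  ...FT.
  ....FT
  .....F
  ......
  .....F
  F...FT

...FT.
....FT
.....F
......
.....F
F...FT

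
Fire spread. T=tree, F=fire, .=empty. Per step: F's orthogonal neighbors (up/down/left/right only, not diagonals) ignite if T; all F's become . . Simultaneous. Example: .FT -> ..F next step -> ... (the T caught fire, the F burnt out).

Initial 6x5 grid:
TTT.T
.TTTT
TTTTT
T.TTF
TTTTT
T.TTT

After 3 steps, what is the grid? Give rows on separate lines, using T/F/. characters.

Step 1: 3 trees catch fire, 1 burn out
  TTT.T
  .TTTT
  TTTTF
  T.TF.
  TTTTF
  T.TTT
Step 2: 5 trees catch fire, 3 burn out
  TTT.T
  .TTTF
  TTTF.
  T.F..
  TTTF.
  T.TTF
Step 3: 5 trees catch fire, 5 burn out
  TTT.F
  .TTF.
  TTF..
  T....
  TTF..
  T.TF.

TTT.F
.TTF.
TTF..
T....
TTF..
T.TF.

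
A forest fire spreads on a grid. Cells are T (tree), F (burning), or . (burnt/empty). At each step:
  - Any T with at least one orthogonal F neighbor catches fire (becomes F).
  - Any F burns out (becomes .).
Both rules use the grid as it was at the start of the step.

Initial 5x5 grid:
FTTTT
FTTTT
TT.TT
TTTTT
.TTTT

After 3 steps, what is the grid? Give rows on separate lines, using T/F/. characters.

Step 1: 3 trees catch fire, 2 burn out
  .FTTT
  .FTTT
  FT.TT
  TTTTT
  .TTTT
Step 2: 4 trees catch fire, 3 burn out
  ..FTT
  ..FTT
  .F.TT
  FTTTT
  .TTTT
Step 3: 3 trees catch fire, 4 burn out
  ...FT
  ...FT
  ...TT
  .FTTT
  .TTTT

...FT
...FT
...TT
.FTTT
.TTTT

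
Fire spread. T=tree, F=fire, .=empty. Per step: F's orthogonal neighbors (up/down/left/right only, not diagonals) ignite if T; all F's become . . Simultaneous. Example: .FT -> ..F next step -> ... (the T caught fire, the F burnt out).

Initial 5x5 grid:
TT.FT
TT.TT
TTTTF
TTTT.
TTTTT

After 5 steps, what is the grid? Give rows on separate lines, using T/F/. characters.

Step 1: 4 trees catch fire, 2 burn out
  TT..F
  TT.FF
  TTTF.
  TTTT.
  TTTTT
Step 2: 2 trees catch fire, 4 burn out
  TT...
  TT...
  TTF..
  TTTF.
  TTTTT
Step 3: 3 trees catch fire, 2 burn out
  TT...
  TT...
  TF...
  TTF..
  TTTFT
Step 4: 5 trees catch fire, 3 burn out
  TT...
  TF...
  F....
  TF...
  TTF.F
Step 5: 4 trees catch fire, 5 burn out
  TF...
  F....
  .....
  F....
  TF...

TF...
F....
.....
F....
TF...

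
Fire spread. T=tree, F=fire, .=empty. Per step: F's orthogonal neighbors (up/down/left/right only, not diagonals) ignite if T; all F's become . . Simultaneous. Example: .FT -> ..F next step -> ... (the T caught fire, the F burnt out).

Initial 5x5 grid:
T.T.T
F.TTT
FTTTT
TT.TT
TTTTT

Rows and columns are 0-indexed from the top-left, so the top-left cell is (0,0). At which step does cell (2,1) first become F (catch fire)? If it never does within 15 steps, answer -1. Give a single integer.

Step 1: cell (2,1)='F' (+3 fires, +2 burnt)
  -> target ignites at step 1
Step 2: cell (2,1)='.' (+3 fires, +3 burnt)
Step 3: cell (2,1)='.' (+3 fires, +3 burnt)
Step 4: cell (2,1)='.' (+5 fires, +3 burnt)
Step 5: cell (2,1)='.' (+3 fires, +5 burnt)
Step 6: cell (2,1)='.' (+2 fires, +3 burnt)
Step 7: cell (2,1)='.' (+0 fires, +2 burnt)
  fire out at step 7

1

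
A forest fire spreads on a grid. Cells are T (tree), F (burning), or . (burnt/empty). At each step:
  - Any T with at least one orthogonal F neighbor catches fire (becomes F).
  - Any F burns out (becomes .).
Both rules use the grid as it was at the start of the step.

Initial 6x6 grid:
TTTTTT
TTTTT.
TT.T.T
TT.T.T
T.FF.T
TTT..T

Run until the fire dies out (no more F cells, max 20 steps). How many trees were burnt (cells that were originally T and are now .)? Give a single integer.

Step 1: +2 fires, +2 burnt (F count now 2)
Step 2: +2 fires, +2 burnt (F count now 2)
Step 3: +2 fires, +2 burnt (F count now 2)
Step 4: +4 fires, +2 burnt (F count now 4)
Step 5: +4 fires, +4 burnt (F count now 4)
Step 6: +6 fires, +4 burnt (F count now 6)
Step 7: +1 fires, +6 burnt (F count now 1)
Step 8: +0 fires, +1 burnt (F count now 0)
Fire out after step 8
Initially T: 25, now '.': 32
Total burnt (originally-T cells now '.'): 21

Answer: 21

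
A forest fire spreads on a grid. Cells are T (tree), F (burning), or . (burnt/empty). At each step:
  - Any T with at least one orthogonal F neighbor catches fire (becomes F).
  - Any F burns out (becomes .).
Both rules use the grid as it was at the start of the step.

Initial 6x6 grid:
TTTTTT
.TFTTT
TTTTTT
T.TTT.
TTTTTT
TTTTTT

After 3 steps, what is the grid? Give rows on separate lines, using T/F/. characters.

Step 1: 4 trees catch fire, 1 burn out
  TTFTTT
  .F.FTT
  TTFTTT
  T.TTT.
  TTTTTT
  TTTTTT
Step 2: 6 trees catch fire, 4 burn out
  TF.FTT
  ....FT
  TF.FTT
  T.FTT.
  TTTTTT
  TTTTTT
Step 3: 7 trees catch fire, 6 burn out
  F...FT
  .....F
  F...FT
  T..FT.
  TTFTTT
  TTTTTT

F...FT
.....F
F...FT
T..FT.
TTFTTT
TTTTTT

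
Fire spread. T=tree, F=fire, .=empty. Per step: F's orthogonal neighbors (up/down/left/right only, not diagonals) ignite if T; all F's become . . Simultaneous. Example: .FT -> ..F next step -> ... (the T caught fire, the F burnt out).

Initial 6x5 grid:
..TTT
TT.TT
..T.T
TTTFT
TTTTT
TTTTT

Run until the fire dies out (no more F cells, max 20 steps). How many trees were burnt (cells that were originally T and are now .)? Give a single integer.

Answer: 21

Derivation:
Step 1: +3 fires, +1 burnt (F count now 3)
Step 2: +6 fires, +3 burnt (F count now 6)
Step 3: +5 fires, +6 burnt (F count now 5)
Step 4: +4 fires, +5 burnt (F count now 4)
Step 5: +2 fires, +4 burnt (F count now 2)
Step 6: +1 fires, +2 burnt (F count now 1)
Step 7: +0 fires, +1 burnt (F count now 0)
Fire out after step 7
Initially T: 23, now '.': 28
Total burnt (originally-T cells now '.'): 21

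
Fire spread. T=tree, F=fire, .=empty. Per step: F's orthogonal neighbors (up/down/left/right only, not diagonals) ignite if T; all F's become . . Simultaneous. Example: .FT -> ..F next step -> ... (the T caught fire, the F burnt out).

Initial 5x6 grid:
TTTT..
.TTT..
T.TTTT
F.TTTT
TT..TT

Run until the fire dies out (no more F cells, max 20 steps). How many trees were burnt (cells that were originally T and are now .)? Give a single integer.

Step 1: +2 fires, +1 burnt (F count now 2)
Step 2: +1 fires, +2 burnt (F count now 1)
Step 3: +0 fires, +1 burnt (F count now 0)
Fire out after step 3
Initially T: 20, now '.': 13
Total burnt (originally-T cells now '.'): 3

Answer: 3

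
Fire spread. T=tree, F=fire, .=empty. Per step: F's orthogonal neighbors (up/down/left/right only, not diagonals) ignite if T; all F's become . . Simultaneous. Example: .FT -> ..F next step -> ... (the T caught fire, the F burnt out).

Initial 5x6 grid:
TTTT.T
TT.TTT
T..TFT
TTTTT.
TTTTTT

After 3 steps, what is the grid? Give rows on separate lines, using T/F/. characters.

Step 1: 4 trees catch fire, 1 burn out
  TTTT.T
  TT.TFT
  T..F.F
  TTTTF.
  TTTTTT
Step 2: 4 trees catch fire, 4 burn out
  TTTT.T
  TT.F.F
  T.....
  TTTF..
  TTTTFT
Step 3: 5 trees catch fire, 4 burn out
  TTTF.F
  TT....
  T.....
  TTF...
  TTTF.F

TTTF.F
TT....
T.....
TTF...
TTTF.F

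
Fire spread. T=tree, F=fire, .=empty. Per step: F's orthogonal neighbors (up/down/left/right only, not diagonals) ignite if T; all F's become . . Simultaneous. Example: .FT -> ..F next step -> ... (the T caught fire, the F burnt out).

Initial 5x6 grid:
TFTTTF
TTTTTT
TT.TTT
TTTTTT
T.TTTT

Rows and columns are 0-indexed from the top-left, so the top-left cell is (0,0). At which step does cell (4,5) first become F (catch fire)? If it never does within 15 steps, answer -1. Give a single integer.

Step 1: cell (4,5)='T' (+5 fires, +2 burnt)
Step 2: cell (4,5)='T' (+6 fires, +5 burnt)
Step 3: cell (4,5)='T' (+5 fires, +6 burnt)
Step 4: cell (4,5)='F' (+5 fires, +5 burnt)
  -> target ignites at step 4
Step 5: cell (4,5)='.' (+4 fires, +5 burnt)
Step 6: cell (4,5)='.' (+1 fires, +4 burnt)
Step 7: cell (4,5)='.' (+0 fires, +1 burnt)
  fire out at step 7

4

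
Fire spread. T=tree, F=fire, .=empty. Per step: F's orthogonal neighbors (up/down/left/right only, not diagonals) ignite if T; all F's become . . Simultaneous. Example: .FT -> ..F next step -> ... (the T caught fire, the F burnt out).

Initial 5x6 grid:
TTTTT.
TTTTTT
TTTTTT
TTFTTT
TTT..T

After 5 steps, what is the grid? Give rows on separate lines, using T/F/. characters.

Step 1: 4 trees catch fire, 1 burn out
  TTTTT.
  TTTTTT
  TTFTTT
  TF.FTT
  TTF..T
Step 2: 6 trees catch fire, 4 burn out
  TTTTT.
  TTFTTT
  TF.FTT
  F...FT
  TF...T
Step 3: 7 trees catch fire, 6 burn out
  TTFTT.
  TF.FTT
  F...FT
  .....F
  F....T
Step 4: 6 trees catch fire, 7 burn out
  TF.FT.
  F...FT
  .....F
  ......
  .....F
Step 5: 3 trees catch fire, 6 burn out
  F...F.
  .....F
  ......
  ......
  ......

F...F.
.....F
......
......
......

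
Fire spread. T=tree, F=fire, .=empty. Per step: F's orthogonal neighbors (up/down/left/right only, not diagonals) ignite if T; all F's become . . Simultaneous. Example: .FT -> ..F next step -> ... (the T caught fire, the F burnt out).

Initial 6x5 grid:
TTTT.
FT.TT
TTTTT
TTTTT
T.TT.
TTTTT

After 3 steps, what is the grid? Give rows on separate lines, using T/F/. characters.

Step 1: 3 trees catch fire, 1 burn out
  FTTT.
  .F.TT
  FTTTT
  TTTTT
  T.TT.
  TTTTT
Step 2: 3 trees catch fire, 3 burn out
  .FTT.
  ...TT
  .FTTT
  FTTTT
  T.TT.
  TTTTT
Step 3: 4 trees catch fire, 3 burn out
  ..FT.
  ...TT
  ..FTT
  .FTTT
  F.TT.
  TTTTT

..FT.
...TT
..FTT
.FTTT
F.TT.
TTTTT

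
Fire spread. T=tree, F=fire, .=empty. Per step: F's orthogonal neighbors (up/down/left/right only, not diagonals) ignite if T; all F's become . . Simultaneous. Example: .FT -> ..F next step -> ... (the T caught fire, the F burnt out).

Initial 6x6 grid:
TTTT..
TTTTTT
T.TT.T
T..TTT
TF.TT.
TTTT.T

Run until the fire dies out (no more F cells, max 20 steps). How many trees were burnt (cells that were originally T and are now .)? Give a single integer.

Answer: 25

Derivation:
Step 1: +2 fires, +1 burnt (F count now 2)
Step 2: +3 fires, +2 burnt (F count now 3)
Step 3: +2 fires, +3 burnt (F count now 2)
Step 4: +2 fires, +2 burnt (F count now 2)
Step 5: +4 fires, +2 burnt (F count now 4)
Step 6: +4 fires, +4 burnt (F count now 4)
Step 7: +4 fires, +4 burnt (F count now 4)
Step 8: +3 fires, +4 burnt (F count now 3)
Step 9: +1 fires, +3 burnt (F count now 1)
Step 10: +0 fires, +1 burnt (F count now 0)
Fire out after step 10
Initially T: 26, now '.': 35
Total burnt (originally-T cells now '.'): 25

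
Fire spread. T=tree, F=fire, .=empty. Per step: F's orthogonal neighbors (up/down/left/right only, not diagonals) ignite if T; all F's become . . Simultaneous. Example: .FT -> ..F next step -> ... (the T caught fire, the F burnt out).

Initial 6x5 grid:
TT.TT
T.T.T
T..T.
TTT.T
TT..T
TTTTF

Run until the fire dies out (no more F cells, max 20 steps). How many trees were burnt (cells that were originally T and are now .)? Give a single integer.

Step 1: +2 fires, +1 burnt (F count now 2)
Step 2: +2 fires, +2 burnt (F count now 2)
Step 3: +1 fires, +2 burnt (F count now 1)
Step 4: +2 fires, +1 burnt (F count now 2)
Step 5: +2 fires, +2 burnt (F count now 2)
Step 6: +2 fires, +2 burnt (F count now 2)
Step 7: +1 fires, +2 burnt (F count now 1)
Step 8: +1 fires, +1 burnt (F count now 1)
Step 9: +1 fires, +1 burnt (F count now 1)
Step 10: +1 fires, +1 burnt (F count now 1)
Step 11: +0 fires, +1 burnt (F count now 0)
Fire out after step 11
Initially T: 20, now '.': 25
Total burnt (originally-T cells now '.'): 15

Answer: 15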